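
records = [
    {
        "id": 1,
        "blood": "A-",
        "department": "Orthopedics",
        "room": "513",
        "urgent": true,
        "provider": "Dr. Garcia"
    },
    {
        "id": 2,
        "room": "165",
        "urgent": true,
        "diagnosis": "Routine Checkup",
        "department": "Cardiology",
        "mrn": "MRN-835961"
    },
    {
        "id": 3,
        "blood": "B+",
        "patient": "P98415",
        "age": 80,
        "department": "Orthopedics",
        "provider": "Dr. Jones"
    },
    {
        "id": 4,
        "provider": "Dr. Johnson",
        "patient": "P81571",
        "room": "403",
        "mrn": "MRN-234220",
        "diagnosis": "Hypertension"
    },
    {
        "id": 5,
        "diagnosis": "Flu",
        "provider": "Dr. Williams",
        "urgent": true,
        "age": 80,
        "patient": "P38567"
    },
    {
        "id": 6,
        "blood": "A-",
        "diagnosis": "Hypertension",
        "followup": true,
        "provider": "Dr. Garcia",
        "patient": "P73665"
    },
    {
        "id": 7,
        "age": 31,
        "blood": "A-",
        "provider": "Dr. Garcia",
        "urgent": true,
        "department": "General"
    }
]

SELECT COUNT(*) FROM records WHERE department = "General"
1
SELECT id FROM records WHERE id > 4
[5, 6, 7]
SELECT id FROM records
[1, 2, 3, 4, 5, 6, 7]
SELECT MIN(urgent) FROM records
True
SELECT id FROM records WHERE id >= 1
[1, 2, 3, 4, 5, 6, 7]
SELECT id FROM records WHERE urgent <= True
[1, 2, 5, 7]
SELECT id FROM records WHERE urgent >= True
[1, 2, 5, 7]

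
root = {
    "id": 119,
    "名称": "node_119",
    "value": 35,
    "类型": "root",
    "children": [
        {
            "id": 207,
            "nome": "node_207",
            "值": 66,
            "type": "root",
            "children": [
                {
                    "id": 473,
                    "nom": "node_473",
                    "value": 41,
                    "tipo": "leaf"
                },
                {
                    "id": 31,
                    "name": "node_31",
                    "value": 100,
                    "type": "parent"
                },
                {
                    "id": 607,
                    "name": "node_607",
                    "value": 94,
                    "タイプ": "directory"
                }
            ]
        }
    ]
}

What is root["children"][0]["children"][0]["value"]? 41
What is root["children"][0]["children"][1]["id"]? 31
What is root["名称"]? "node_119"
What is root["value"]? 35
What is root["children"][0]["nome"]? "node_207"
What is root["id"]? 119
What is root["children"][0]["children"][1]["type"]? "parent"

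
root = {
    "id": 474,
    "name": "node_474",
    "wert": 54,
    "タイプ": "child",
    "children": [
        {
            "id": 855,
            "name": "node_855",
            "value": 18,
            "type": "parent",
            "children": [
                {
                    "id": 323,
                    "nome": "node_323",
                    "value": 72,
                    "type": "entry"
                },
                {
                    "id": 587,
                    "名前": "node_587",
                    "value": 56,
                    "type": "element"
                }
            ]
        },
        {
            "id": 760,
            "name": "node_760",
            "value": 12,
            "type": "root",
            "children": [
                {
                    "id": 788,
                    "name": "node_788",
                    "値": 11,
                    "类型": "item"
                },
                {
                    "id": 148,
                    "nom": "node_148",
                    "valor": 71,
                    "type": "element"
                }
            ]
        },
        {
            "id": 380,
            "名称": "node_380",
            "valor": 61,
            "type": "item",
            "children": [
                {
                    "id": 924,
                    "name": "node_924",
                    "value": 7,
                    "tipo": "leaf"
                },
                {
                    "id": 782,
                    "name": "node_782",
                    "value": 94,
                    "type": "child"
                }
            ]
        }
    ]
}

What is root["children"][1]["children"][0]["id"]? 788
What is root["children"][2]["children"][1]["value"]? 94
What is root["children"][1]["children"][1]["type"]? "element"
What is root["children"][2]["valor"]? 61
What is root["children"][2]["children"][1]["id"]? 782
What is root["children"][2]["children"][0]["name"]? "node_924"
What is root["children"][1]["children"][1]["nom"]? "node_148"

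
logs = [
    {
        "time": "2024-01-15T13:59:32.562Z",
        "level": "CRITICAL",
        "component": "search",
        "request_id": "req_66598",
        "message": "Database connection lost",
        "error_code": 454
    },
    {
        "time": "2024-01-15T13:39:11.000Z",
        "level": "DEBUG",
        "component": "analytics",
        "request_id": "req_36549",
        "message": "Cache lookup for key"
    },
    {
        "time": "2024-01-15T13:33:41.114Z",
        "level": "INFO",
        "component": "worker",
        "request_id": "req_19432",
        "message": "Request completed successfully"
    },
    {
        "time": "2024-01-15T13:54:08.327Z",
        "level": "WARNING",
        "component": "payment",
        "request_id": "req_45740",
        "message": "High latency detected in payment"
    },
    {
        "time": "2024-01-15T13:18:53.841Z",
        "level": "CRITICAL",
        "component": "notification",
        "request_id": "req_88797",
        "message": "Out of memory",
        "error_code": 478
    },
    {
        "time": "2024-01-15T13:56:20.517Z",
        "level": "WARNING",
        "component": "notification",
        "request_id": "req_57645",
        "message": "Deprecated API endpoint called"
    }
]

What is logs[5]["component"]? "notification"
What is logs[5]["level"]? "WARNING"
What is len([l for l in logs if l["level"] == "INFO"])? 1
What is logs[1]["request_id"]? "req_36549"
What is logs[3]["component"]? "payment"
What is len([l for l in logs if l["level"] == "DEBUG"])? 1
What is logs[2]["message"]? "Request completed successfully"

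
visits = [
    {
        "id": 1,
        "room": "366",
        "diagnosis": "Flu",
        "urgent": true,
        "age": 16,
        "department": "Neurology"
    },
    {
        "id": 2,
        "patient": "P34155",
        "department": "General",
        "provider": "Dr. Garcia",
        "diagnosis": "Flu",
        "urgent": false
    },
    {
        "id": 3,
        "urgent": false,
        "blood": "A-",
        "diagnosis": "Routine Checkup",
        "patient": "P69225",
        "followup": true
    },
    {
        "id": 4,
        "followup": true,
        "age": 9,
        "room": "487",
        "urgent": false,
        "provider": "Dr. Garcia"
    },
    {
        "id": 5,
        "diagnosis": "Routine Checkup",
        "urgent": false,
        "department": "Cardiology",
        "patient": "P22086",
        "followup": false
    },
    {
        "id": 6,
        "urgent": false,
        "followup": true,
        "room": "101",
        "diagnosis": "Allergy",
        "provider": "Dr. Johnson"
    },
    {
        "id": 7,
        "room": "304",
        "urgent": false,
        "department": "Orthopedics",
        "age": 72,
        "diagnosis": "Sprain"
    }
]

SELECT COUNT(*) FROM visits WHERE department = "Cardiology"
1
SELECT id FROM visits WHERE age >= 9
[1, 4, 7]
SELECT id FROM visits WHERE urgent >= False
[1, 2, 3, 4, 5, 6, 7]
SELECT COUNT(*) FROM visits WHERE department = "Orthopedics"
1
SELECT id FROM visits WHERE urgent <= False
[2, 3, 4, 5, 6, 7]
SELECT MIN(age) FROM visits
9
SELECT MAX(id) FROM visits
7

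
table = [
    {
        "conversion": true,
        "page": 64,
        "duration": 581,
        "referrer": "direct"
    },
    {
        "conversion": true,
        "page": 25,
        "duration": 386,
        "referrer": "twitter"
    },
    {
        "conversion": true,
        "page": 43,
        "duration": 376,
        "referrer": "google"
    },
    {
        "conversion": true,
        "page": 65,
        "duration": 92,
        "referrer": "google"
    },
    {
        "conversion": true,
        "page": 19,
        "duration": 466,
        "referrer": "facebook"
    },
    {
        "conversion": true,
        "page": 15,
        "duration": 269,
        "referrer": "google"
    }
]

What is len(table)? 6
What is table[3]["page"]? 65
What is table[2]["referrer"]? "google"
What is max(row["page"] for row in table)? 65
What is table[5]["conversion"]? True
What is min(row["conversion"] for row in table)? True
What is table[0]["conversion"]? True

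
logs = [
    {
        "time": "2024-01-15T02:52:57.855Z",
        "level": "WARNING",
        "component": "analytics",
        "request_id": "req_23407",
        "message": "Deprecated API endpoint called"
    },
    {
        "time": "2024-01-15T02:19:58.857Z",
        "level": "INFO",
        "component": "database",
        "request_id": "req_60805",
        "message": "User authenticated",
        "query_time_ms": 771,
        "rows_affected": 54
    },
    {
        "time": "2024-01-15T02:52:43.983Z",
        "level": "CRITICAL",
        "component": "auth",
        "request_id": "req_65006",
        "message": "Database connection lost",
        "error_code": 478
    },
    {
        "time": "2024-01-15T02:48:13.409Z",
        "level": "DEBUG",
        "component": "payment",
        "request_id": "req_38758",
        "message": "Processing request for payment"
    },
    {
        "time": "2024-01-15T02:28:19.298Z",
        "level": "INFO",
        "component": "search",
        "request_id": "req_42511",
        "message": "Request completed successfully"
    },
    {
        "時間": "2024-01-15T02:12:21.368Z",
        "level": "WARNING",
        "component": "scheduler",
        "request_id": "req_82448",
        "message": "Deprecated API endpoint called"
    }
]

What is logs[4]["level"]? "INFO"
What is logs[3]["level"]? "DEBUG"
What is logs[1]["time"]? "2024-01-15T02:19:58.857Z"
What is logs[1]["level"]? "INFO"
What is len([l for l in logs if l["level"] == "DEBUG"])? 1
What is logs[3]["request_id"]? "req_38758"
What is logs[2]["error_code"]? 478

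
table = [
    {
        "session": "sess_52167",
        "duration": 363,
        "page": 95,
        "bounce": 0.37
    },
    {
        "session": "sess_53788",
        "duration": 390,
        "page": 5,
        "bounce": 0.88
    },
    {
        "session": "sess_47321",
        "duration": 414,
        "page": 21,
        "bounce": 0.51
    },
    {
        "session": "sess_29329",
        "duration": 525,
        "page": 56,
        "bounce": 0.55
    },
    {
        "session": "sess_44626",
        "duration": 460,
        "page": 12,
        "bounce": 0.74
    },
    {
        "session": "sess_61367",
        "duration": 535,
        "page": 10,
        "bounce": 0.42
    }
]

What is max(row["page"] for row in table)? 95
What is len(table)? 6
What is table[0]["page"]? 95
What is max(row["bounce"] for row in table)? 0.88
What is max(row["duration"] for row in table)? 535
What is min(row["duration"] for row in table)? 363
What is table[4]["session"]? "sess_44626"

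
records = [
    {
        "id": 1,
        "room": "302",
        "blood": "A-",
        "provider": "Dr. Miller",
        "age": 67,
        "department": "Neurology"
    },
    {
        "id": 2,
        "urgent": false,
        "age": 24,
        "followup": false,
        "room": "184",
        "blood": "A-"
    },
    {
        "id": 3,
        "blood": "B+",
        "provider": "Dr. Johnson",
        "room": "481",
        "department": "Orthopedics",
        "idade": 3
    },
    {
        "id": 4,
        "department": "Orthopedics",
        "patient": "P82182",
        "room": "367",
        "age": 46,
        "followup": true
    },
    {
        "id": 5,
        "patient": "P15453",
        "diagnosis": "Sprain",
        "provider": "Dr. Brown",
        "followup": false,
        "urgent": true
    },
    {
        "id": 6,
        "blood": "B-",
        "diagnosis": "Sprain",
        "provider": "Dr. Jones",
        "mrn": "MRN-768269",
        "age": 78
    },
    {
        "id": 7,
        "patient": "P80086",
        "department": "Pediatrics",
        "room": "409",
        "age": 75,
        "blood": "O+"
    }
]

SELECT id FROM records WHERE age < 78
[1, 2, 4, 7]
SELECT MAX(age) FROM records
78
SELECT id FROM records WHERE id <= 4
[1, 2, 3, 4]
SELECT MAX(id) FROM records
7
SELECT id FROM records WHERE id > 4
[5, 6, 7]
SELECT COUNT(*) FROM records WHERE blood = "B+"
1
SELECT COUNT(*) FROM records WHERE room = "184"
1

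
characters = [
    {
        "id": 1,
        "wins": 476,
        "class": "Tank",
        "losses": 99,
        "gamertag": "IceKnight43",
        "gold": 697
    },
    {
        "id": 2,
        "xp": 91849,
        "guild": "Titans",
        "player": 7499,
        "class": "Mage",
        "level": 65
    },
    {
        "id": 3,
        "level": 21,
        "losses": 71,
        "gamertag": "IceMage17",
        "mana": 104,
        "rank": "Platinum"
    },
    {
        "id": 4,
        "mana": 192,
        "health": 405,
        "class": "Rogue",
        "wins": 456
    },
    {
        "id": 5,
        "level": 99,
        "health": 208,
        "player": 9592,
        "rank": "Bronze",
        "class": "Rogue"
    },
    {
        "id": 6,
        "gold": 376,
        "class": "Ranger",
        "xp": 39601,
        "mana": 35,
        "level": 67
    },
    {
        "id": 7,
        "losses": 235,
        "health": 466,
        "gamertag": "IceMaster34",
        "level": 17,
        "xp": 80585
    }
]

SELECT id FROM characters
[1, 2, 3, 4, 5, 6, 7]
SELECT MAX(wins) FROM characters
476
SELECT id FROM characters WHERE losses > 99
[7]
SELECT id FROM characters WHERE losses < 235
[1, 3]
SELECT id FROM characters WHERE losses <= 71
[3]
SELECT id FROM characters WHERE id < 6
[1, 2, 3, 4, 5]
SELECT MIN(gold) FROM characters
376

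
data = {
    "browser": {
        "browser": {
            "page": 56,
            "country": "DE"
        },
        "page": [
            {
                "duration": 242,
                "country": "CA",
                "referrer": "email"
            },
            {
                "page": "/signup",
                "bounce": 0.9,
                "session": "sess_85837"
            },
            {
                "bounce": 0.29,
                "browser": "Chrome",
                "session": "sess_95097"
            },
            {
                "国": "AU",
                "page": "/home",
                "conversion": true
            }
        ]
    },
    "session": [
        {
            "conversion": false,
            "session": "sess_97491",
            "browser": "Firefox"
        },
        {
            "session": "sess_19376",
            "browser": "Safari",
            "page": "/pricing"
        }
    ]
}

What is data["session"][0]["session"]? "sess_97491"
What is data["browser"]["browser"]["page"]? 56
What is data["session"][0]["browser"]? "Firefox"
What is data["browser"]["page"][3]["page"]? "/home"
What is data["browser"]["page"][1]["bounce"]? 0.9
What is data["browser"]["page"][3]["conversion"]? True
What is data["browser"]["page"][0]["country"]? "CA"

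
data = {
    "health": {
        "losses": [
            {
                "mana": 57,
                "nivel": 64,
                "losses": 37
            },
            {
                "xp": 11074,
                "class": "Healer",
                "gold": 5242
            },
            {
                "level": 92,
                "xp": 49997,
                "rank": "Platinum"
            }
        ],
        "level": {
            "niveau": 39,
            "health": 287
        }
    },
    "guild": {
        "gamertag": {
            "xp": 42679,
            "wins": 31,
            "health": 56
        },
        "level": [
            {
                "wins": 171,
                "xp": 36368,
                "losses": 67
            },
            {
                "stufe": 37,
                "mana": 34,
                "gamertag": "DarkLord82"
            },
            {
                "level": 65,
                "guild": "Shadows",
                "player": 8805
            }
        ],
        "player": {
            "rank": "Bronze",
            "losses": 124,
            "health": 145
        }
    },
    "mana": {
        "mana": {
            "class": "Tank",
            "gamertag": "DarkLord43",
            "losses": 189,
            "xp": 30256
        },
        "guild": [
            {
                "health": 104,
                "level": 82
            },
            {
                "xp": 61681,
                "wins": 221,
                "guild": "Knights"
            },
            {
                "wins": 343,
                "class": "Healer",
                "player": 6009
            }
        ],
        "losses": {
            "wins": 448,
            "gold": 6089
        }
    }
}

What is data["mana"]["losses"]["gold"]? 6089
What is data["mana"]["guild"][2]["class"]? "Healer"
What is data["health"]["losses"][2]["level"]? 92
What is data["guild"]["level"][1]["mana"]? 34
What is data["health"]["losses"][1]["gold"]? 5242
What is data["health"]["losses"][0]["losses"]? 37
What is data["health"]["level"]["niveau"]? 39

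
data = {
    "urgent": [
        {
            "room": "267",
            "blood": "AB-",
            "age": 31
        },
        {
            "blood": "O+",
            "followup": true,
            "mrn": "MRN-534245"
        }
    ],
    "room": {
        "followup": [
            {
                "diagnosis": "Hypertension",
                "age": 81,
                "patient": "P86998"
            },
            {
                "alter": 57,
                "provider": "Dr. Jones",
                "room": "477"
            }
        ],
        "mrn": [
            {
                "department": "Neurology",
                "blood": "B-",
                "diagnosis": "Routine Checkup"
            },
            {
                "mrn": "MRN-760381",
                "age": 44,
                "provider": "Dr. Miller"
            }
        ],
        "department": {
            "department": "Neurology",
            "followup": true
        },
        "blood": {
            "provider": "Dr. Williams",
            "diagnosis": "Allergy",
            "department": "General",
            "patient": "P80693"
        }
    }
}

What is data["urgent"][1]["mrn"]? "MRN-534245"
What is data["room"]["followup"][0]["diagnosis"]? "Hypertension"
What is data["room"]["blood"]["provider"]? "Dr. Williams"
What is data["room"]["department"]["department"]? "Neurology"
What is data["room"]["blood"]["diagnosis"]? "Allergy"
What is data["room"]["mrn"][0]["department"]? "Neurology"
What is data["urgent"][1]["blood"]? "O+"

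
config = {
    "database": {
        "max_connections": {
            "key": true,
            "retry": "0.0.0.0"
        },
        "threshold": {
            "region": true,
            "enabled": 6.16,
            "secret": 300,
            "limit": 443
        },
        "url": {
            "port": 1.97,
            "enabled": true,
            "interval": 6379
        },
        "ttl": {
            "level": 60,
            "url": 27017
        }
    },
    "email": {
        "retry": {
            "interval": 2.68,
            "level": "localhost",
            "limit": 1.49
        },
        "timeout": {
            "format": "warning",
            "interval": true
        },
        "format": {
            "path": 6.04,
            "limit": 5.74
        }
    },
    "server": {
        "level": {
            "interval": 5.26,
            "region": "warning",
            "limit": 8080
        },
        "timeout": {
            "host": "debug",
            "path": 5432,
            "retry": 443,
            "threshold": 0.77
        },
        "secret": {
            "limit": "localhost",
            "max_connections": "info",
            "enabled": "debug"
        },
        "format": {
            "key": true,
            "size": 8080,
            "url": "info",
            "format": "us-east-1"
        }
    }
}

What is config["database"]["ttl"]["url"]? 27017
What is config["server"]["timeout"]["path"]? 5432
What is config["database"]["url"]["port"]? 1.97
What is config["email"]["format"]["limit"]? 5.74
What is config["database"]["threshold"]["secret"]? 300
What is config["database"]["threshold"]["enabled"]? 6.16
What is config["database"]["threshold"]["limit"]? 443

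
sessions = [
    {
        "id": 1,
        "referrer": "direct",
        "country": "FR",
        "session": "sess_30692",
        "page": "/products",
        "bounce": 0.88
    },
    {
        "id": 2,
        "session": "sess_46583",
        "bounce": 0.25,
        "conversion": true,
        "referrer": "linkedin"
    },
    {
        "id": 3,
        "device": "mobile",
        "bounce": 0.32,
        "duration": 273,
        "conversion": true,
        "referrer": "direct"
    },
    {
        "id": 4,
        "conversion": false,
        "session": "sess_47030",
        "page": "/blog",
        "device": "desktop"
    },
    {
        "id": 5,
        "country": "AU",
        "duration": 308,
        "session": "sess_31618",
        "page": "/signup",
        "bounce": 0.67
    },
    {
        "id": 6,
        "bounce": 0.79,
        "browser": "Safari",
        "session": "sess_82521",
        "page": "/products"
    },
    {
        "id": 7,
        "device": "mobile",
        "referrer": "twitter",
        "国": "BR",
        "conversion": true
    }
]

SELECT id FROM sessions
[1, 2, 3, 4, 5, 6, 7]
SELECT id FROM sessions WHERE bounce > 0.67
[1, 6]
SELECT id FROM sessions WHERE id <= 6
[1, 2, 3, 4, 5, 6]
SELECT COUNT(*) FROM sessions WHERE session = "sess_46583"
1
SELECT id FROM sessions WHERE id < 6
[1, 2, 3, 4, 5]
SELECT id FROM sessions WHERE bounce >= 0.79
[1, 6]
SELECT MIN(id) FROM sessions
1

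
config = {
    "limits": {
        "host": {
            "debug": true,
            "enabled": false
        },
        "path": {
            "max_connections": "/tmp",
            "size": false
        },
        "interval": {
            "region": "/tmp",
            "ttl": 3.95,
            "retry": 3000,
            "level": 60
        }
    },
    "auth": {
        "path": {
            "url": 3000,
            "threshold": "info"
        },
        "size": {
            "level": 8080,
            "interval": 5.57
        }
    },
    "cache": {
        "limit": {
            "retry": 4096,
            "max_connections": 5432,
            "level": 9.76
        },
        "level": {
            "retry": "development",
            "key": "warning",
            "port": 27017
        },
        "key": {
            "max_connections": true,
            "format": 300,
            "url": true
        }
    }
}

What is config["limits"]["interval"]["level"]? 60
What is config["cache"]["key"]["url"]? True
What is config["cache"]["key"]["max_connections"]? True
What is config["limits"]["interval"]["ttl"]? 3.95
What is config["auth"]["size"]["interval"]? 5.57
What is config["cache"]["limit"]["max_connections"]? 5432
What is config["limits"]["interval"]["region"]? "/tmp"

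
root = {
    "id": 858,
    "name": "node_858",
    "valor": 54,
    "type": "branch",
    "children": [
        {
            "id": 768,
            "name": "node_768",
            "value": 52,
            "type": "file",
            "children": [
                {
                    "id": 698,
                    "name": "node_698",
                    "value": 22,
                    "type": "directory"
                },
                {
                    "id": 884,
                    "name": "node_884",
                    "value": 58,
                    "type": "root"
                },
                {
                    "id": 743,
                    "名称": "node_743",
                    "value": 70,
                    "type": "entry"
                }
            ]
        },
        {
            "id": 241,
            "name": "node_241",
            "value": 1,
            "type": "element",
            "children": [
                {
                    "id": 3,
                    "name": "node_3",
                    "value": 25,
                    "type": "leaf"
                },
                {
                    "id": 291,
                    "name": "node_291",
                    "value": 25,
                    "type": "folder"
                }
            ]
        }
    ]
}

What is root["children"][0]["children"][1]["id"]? 884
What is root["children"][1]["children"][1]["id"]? 291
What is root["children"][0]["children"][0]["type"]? "directory"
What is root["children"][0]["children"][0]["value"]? 22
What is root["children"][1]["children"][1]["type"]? "folder"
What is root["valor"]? 54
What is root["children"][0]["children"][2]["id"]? 743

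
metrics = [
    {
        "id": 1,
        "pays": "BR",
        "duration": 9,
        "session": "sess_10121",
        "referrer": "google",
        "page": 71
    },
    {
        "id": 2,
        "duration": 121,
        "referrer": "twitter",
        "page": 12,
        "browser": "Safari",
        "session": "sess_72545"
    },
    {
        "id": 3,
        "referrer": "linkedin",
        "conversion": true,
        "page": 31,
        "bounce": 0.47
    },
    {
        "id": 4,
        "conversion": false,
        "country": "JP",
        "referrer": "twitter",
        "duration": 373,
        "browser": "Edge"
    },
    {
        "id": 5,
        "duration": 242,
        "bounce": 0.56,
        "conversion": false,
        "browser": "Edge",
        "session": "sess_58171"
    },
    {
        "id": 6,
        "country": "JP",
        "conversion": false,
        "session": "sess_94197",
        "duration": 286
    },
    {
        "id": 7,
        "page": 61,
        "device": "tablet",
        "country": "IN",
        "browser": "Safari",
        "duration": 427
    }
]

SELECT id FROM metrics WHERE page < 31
[2]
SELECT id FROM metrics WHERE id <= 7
[1, 2, 3, 4, 5, 6, 7]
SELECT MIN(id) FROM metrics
1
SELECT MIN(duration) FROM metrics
9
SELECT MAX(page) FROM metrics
71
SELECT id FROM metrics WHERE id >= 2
[2, 3, 4, 5, 6, 7]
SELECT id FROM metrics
[1, 2, 3, 4, 5, 6, 7]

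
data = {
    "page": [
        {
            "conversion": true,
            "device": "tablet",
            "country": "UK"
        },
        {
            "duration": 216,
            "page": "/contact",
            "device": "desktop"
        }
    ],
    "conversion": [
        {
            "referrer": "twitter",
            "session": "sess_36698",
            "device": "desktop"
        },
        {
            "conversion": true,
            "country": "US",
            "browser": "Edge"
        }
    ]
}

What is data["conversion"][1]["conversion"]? True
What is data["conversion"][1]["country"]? "US"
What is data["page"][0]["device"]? "tablet"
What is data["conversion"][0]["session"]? "sess_36698"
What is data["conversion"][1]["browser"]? "Edge"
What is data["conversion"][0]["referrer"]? "twitter"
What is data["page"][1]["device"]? "desktop"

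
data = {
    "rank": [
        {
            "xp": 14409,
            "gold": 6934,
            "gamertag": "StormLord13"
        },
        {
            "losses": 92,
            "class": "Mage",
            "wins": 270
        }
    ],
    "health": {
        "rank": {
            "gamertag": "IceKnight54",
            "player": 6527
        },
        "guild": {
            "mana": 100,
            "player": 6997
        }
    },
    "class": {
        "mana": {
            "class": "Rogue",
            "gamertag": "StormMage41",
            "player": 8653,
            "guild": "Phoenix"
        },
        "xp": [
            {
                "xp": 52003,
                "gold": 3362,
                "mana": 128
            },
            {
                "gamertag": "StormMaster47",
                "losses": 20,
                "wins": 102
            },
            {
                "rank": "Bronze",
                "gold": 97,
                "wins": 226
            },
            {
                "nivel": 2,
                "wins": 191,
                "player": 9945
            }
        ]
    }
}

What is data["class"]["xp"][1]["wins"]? 102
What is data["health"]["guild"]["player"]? 6997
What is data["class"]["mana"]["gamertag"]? "StormMage41"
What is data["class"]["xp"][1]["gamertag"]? "StormMaster47"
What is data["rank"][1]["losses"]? 92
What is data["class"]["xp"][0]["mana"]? 128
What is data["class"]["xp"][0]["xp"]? 52003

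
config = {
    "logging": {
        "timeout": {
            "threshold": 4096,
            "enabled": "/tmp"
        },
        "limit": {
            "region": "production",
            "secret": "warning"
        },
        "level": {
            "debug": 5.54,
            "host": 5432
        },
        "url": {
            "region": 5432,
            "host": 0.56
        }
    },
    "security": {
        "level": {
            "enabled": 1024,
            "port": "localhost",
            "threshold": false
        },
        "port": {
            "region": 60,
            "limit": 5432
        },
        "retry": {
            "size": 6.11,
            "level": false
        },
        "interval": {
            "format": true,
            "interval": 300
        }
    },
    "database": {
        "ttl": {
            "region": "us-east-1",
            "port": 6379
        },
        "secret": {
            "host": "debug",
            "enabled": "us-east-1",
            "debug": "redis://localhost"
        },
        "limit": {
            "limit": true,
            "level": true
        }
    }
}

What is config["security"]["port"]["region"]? 60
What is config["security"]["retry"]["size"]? 6.11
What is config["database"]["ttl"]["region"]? "us-east-1"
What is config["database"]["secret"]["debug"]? "redis://localhost"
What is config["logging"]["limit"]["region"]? "production"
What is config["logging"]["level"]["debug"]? 5.54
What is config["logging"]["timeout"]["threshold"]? 4096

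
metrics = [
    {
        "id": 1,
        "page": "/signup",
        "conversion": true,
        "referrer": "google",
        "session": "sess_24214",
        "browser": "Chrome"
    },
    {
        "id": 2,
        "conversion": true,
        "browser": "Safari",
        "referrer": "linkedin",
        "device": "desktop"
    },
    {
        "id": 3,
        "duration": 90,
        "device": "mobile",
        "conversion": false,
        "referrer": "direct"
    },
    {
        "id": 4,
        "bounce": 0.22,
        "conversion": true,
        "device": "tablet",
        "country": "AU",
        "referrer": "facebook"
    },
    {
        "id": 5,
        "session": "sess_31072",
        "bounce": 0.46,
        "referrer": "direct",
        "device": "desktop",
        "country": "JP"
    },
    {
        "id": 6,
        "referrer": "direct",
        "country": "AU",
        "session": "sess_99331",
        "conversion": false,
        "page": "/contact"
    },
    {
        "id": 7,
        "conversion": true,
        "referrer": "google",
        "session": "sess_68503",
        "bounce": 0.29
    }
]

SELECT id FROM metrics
[1, 2, 3, 4, 5, 6, 7]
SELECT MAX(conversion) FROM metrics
True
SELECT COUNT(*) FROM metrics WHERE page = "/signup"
1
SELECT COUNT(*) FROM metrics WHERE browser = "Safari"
1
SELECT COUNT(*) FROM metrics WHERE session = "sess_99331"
1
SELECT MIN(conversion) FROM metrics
False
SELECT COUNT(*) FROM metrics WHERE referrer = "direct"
3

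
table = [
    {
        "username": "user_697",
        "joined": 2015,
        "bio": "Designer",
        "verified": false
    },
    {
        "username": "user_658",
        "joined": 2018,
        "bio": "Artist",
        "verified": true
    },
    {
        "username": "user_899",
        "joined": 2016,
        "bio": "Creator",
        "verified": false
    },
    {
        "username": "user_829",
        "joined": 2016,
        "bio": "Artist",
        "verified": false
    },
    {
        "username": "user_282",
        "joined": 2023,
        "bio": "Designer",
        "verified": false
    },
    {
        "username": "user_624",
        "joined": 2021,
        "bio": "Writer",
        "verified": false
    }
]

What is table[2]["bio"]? "Creator"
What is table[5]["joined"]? 2021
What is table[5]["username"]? "user_624"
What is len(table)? 6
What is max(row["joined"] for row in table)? 2023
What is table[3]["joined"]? 2016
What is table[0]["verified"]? False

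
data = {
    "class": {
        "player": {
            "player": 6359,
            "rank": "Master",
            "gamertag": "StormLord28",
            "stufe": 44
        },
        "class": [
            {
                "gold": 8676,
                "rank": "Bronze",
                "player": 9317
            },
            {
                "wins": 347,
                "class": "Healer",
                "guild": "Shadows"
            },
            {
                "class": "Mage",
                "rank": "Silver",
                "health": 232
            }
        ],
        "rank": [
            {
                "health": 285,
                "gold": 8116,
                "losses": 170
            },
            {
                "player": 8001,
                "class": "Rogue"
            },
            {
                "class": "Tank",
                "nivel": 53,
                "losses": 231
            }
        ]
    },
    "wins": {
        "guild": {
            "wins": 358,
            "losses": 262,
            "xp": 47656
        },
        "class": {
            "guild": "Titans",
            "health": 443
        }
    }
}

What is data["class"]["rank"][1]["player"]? 8001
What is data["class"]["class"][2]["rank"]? "Silver"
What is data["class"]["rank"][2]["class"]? "Tank"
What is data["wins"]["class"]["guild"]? "Titans"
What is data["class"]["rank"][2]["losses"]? 231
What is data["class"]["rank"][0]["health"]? 285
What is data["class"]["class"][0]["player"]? 9317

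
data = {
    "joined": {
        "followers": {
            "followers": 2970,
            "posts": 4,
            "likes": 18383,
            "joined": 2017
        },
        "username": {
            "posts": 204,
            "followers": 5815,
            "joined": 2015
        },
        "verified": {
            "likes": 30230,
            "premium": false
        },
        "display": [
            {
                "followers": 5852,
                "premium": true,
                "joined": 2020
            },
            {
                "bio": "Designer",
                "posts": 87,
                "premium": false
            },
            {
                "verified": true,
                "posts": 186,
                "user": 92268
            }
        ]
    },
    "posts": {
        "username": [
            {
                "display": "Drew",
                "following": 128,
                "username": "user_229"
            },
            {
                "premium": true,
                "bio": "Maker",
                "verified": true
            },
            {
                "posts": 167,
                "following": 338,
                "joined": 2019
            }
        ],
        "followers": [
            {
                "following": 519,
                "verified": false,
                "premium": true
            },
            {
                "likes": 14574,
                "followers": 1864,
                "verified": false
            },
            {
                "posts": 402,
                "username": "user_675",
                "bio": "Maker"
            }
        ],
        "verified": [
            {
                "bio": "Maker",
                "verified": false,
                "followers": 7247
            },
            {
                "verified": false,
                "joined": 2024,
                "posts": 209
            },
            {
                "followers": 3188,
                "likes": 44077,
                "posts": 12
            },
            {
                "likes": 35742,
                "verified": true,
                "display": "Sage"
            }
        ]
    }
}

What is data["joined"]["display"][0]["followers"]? 5852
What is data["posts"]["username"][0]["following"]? 128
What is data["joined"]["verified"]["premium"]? False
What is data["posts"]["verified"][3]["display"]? "Sage"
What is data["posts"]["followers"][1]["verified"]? False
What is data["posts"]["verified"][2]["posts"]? 12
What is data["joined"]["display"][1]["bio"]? "Designer"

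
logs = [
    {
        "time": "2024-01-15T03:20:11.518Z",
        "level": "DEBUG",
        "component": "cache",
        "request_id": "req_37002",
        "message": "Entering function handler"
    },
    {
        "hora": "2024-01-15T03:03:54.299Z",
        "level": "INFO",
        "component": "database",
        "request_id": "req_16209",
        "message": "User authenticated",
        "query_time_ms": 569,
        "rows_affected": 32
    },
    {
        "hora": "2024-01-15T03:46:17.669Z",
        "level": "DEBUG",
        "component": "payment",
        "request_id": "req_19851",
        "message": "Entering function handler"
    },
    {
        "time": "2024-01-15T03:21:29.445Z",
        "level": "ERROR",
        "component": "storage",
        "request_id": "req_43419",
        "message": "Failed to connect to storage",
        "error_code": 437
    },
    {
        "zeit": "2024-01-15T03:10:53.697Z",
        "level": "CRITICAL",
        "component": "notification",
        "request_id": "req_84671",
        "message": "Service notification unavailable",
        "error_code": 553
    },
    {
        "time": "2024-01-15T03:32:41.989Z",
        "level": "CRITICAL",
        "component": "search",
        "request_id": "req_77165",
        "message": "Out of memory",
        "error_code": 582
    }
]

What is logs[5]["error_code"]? 582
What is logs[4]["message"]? "Service notification unavailable"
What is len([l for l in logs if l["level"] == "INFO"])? 1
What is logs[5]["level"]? "CRITICAL"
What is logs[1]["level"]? "INFO"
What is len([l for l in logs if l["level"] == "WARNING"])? 0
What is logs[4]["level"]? "CRITICAL"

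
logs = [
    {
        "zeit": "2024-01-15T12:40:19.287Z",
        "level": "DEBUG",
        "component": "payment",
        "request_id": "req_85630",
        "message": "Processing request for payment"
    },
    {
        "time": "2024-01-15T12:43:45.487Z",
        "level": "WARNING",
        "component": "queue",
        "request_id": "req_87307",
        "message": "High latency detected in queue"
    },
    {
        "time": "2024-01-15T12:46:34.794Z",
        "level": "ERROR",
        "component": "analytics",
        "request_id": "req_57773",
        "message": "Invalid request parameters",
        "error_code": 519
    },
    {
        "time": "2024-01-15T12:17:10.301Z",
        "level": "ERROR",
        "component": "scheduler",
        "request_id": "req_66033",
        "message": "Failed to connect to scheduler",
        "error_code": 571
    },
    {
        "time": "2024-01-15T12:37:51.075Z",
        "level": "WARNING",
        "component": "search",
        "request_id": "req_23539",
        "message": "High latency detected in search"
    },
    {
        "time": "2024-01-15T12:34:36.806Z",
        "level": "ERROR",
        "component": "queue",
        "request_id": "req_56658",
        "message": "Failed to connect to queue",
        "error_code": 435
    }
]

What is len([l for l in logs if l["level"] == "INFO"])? 0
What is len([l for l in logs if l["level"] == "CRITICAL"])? 0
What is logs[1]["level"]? "WARNING"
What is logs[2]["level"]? "ERROR"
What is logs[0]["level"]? "DEBUG"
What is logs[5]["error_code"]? 435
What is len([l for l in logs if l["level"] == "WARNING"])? 2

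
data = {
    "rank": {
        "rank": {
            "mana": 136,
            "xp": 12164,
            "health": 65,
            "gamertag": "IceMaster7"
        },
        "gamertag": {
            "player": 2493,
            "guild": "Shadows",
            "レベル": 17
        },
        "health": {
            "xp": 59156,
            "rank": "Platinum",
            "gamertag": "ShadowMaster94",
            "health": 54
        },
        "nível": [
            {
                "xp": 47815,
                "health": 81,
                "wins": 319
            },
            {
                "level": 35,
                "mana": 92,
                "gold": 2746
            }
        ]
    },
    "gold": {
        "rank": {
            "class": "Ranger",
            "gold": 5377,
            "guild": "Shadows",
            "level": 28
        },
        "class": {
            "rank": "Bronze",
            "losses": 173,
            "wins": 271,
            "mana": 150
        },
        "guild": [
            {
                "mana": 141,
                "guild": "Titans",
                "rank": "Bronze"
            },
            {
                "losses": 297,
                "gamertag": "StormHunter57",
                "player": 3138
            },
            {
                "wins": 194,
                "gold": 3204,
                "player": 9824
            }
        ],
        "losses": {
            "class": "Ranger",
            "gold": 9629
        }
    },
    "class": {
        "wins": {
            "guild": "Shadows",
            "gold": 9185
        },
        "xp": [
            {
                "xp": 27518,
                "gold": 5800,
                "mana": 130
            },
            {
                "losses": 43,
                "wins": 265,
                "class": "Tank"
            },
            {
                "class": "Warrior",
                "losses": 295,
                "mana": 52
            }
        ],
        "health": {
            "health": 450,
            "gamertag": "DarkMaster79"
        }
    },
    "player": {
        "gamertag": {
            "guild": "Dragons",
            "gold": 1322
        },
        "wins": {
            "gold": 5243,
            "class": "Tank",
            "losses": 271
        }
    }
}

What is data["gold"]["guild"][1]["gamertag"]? "StormHunter57"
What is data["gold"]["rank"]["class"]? "Ranger"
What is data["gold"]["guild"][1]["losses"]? 297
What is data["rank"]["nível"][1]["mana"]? 92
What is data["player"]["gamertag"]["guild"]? "Dragons"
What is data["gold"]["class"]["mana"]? 150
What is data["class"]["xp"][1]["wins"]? 265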